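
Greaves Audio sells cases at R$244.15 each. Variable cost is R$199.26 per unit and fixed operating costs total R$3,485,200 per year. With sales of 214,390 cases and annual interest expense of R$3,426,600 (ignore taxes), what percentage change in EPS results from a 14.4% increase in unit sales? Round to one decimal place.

+51.1%

At 214,390 units, contribution = 214,390 × R$44.89 = R$9,623,967.10.
EBIT = R$9,623,967.10 − R$3,485,200 = R$6,138,767.10.
Interest = R$3,426,600.00, so EBIT − I = R$2,712,167.10.
Degree of combined leverage = contribution ÷ (EBIT − I) = R$9,623,967.10 ÷ R$2,712,167.10 = 3.5484.
%ΔEPS = DCL × %ΔSales = 3.5484 × +14.4% = +51.1%.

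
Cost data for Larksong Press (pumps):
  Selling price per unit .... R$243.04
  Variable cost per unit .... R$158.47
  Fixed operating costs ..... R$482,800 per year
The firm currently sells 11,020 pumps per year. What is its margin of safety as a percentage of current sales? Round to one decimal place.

48.2%

Unit CM = price − variable cost = R$243.04 − R$158.47 = R$84.57. Break-even units = R$482,800 ÷ R$84.57 = 5,708.88; break-even revenue = 5,708.88 × R$243.04 = R$1,387,486.25.
Actual sales revenue = 11,020 × R$243.04 = R$2,678,300.80.
Margin of safety = (R$2,678,300.80 − R$1,387,486.25) ÷ R$2,678,300.80 = 48.2%.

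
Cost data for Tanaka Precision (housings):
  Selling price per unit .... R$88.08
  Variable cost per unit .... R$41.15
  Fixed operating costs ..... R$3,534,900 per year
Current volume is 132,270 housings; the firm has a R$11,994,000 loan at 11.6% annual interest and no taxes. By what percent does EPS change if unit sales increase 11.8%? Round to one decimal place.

Contribution at this volume is 132,270 × R$46.93 = R$6,207,431.10.
Operating income = contribution − fixed costs = R$6,207,431.10 − R$3,534,900 = R$2,672,531.10.
After interest of R$1,391,304.00, pre-tax earnings = R$1,281,227.10.
Degree of combined leverage = contribution ÷ (EBIT − I) = R$6,207,431.10 ÷ R$1,281,227.10 = 4.8449.
%ΔEPS = DCL × %ΔSales = 4.8449 × +11.8% = +57.2%.

+57.2%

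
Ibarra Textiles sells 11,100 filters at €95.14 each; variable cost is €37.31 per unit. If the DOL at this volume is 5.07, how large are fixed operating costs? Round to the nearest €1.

Contribution at this volume is 11,100 × €57.83 = €641,913.00.
Since DOL = CM ÷ EBIT, EBIT = €641,913.00 ÷ 5.07 = €126,610.06.
Fixed costs = CM − EBIT = €641,913.00 − €126,610.06 = €515,303.

€515,303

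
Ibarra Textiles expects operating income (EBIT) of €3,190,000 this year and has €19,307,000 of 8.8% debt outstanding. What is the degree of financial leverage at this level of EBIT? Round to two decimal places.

Interest = €1,699,016.00.
DFL = EBIT ÷ (EBIT − I) = €3,190,000 ÷ (€3,190,000 − €1,699,016.00) = €3,190,000 ÷ €1,490,984.00 = 2.1395.

2.14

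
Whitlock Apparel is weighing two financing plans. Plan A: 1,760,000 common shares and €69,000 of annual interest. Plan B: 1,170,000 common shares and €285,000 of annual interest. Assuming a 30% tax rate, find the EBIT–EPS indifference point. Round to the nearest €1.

€713,339

Set EPS_A = EPS_B: (EBIT − €69,000)(1 − 0.30) ÷ 1,760,000 = (EBIT − €285,000)(1 − 0.30) ÷ 1,170,000.
The (1 − t) factor cancels: (EBIT − 69,000) × 1,170,000 = (EBIT − 285,000) × 1,760,000.
Solving, EBIT = (285,000·1,760,000 − 69,000·1,170,000) / (1,760,000 − 1,170,000) = 420,870,000,000 / 590,000 = 713,338.98.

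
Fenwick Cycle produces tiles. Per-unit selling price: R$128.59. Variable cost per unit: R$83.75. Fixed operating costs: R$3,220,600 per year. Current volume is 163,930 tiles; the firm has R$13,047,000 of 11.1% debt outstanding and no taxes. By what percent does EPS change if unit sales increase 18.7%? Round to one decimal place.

+51.3%

Total contribution margin = 163,930 × R$44.84 = R$7,350,621.20.
EBIT = R$7,350,621.20 − R$3,220,600 = R$4,130,021.20.
Interest = R$1,448,217.00, so EBIT − I = R$2,681,804.20.
DCL = total CM / (EBIT − I) = R$7,350,621.20 / R$2,681,804.20 = 2.7409.
EPS therefore changes by 2.7409 × (+18.7%) = +51.3%.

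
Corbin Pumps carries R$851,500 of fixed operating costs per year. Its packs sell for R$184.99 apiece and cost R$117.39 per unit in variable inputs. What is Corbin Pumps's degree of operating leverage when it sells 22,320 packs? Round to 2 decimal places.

2.30

Total contribution margin = 22,320 × R$67.60 = R$1,508,832.00.
Subtracting fixed costs: EBIT = R$1,508,832.00 − R$851,500 = R$657,332.00.
So DOL = total CM / EBIT = R$1,508,832.00 / R$657,332.00 = 2.2954.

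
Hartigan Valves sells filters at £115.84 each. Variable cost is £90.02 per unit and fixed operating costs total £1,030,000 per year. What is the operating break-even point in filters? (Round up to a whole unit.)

Each unit contributes £115.84 − £90.02 = £25.82.
Units to break even: £1,030,000 ÷ £25.82 = 39,891.56, rounded up to 39,892.

39,892 filters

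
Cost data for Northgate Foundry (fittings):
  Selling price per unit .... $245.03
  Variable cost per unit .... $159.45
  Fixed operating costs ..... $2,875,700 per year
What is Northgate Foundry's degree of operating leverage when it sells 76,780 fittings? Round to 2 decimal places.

Total contribution margin = 76,780 × $85.58 = $6,570,832.40.
Subtracting fixed costs: EBIT = $6,570,832.40 − $2,875,700 = $3,695,132.40.
DOL = contribution ÷ EBIT = $6,570,832.40 ÷ $3,695,132.40 = 1.7782.

1.78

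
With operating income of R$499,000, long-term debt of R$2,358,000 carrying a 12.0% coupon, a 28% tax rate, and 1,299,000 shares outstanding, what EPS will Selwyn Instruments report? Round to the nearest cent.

R$0.12

Pre-tax income = R$499,000 − R$282,960.00 = R$216,040.00.
After tax at 28%: net income = R$216,040.00 × 0.72 = R$155,548.80.
EPS = R$155,548.80 ÷ 1,299,000 = R$0.12.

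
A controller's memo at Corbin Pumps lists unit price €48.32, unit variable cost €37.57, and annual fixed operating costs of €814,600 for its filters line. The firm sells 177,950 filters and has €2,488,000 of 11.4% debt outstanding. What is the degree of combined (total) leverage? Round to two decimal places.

Contribution at this volume is 177,950 × €10.75 = €1,912,962.50.
EBIT = €1,912,962.50 − €814,600 = €1,098,362.50. Interest = €283,632.00, so EBIT − I = €814,730.50.
DCL = contribution ÷ (EBIT − I) = €1,912,962.50 ÷ €814,730.50 = 2.3480.

2.35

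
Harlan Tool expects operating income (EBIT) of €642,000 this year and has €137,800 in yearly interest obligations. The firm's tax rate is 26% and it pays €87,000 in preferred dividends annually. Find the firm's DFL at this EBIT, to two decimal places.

1.66

Interest = €137,800.00.
Preferred dividends grossed up pre-tax: €87,000 / (1 − 0.26) = €117,567.57.
DFL = EBIT ÷ [EBIT − I − D_p/(1−t)] = €642,000 ÷ [€642,000 − €137,800.00 − €117,567.57] = €642,000 ÷ €386,632.43 = 1.6605.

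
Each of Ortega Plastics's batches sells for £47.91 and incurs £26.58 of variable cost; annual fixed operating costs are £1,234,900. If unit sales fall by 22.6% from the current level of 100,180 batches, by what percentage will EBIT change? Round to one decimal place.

At 100,180 units, contribution = 100,180 × £21.33 = £2,136,839.40.
EBIT = £2,136,839.40 − £1,234,900 = £901,939.40.
DOL = contribution ÷ EBIT = £2,136,839.40 ÷ £901,939.40 = 2.3692.
So EBIT moves 2.3692 × (-22.6%) = -53.5%.

-53.5%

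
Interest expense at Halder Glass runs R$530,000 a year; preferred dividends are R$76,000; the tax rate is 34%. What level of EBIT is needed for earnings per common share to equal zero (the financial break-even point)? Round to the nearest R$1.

Preferred dividends are paid after tax, so their pre-tax equivalent is R$76,000 ÷ (1 − 0.34) = R$115,151.52.
Financial break-even EBIT = interest + D_p ÷ (1 − t) = R$530,000 + R$115,151.52 = R$645,151.52.

R$645,152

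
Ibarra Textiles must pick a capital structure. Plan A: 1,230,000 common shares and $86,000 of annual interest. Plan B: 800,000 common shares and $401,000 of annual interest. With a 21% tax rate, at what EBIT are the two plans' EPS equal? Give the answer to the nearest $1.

At indifference, (EBIT − 86,000)(1 − t)/1,230,000 = (EBIT − 401,000)(1 − t)/800,000.
Cancelling (1 − t) and cross-multiplying: 800,000·(EBIT − 86,000) = 1,230,000·(EBIT − 401,000).
Solving, EBIT = (401,000·1,230,000 − 86,000·800,000) / (1,230,000 − 800,000) = 424,430,000,000 / 430,000 = 987,046.51.

$987,047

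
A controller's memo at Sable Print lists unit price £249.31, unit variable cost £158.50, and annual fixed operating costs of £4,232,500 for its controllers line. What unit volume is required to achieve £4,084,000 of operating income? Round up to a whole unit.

91,582 controllers

Each unit contributes £249.31 − £158.50 = £90.81.
Need Q such that Q × £90.81 − £4,232,500 = £4,084,000, i.e. Q = £8,316,500 / £90.81 = 91,581.32 → 91,582.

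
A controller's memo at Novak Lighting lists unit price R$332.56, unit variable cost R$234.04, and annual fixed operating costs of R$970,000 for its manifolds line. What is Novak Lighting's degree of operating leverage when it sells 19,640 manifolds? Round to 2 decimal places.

2.01

Contribution at this volume is 19,640 × R$98.52 = R$1,934,932.80.
Subtracting fixed costs: EBIT = R$1,934,932.80 − R$970,000 = R$964,932.80.
Degree of operating leverage = R$1,934,932.80 / R$964,932.80 = 2.0053.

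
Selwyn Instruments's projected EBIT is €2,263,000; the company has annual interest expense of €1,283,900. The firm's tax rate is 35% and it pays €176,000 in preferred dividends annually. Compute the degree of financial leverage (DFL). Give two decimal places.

3.19

Interest = €1,283,900.00.
Pre-tax preferred-dividend burden = €176,000 ÷ (1 − 0.35) = €270,769.23.
DFL = EBIT ÷ [EBIT − I − D_p/(1−t)] = €2,263,000 ÷ [€2,263,000 − €1,283,900.00 − €270,769.23] = €2,263,000 ÷ €708,330.77 = 3.1948.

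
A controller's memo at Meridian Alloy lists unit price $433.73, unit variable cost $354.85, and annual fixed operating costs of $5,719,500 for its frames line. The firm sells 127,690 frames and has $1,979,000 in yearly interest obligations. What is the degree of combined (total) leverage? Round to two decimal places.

At 127,690 units, contribution = 127,690 × $78.88 = $10,072,187.20.
Operating income = contribution − fixed costs = $10,072,187.20 − $5,719,500 = $4,352,687.20. Interest = $1,979,000.00.
DOL = $10,072,187.20 ÷ $4,352,687.20 = 2.3140; DFL = $4,352,687.20 ÷ $2,373,687.20 = 1.8337.
Combined leverage = 2.3140 × 1.8337 = 4.2432.

4.24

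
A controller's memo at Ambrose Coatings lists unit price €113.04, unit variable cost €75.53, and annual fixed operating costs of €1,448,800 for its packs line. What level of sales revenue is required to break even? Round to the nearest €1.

Contribution margin per unit = €113.04 − €75.53 = €37.51, a CM ratio of €37.51 ÷ €113.04 = 0.3318.
Break-even revenue = fixed costs × price ÷ CM = €1,448,800 × €113.04 ÷ €37.51 = €4,366,098.

€4,366,098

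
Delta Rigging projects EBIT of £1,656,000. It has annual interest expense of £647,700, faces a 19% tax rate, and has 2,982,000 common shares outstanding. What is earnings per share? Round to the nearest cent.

£0.27

Pre-tax income = £1,656,000 − £647,700.00 = £1,008,300.00.
Net income = £1,008,300.00 × (1 − 0.19) = £816,723.00.
Per share: £816,723.00 / 2,982,000 shares = £0.27.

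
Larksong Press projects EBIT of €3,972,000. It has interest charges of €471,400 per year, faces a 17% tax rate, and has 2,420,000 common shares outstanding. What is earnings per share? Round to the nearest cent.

Interest = €471,400.00, so EBT = €3,972,000 − €471,400.00 = €3,500,600.00.
After tax at 17%: net income = €3,500,600.00 × 0.83 = €2,905,498.00.
EPS = €2,905,498.00 ÷ 2,420,000 = €1.20.

€1.20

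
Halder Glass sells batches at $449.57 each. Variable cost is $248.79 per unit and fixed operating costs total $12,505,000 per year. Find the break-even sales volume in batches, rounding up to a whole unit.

62,283 batches

Unit CM = price − variable cost = $449.57 − $248.79 = $200.78.
Break-even volume = fixed costs ÷ CM per unit = $12,505,000 ÷ $200.78 = 62,282.10, so 62,283 batches.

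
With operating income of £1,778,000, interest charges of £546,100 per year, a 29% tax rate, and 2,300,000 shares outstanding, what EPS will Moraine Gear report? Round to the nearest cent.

£0.38

Interest = £546,100.00, so EBT = £1,778,000 − £546,100.00 = £1,231,900.00.
After tax at 29%: net income = £1,231,900.00 × 0.71 = £874,649.00.
Per share: £874,649.00 / 2,300,000 shares = £0.38.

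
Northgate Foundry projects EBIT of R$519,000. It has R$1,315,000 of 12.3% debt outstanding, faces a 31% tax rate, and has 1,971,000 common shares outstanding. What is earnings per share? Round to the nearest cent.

Interest = R$161,745.00, so EBT = R$519,000 − R$161,745.00 = R$357,255.00.
After tax at 31%: net income = R$357,255.00 × 0.69 = R$246,505.95.
Per share: R$246,505.95 / 1,971,000 shares = R$0.13.

R$0.13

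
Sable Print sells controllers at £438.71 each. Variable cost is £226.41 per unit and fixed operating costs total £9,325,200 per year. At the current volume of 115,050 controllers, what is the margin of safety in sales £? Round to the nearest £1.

£31,203,409

Each unit contributes £438.71 − £226.41 = £212.30. Break-even units = £9,325,200 ÷ £212.30 = 43,924.63; break-even revenue = 43,924.63 × £438.71 = £19,270,176.60.
Actual sales revenue = 115,050 × £438.71 = £50,473,585.50.
Margin of safety = £50,473,585.50 − £19,270,176.60 = £31,203,409.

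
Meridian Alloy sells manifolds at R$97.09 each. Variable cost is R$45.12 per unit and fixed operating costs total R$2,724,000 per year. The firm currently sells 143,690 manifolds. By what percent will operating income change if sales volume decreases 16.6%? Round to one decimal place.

-26.1%

Total contribution margin = 143,690 × R$51.97 = R$7,467,569.30.
EBIT = R$7,467,569.30 − R$2,724,000 = R$4,743,569.30.
DOL = contribution ÷ EBIT = R$7,467,569.30 ÷ R$4,743,569.30 = 1.5743.
So EBIT moves 1.5743 × (-16.6%) = -26.1%.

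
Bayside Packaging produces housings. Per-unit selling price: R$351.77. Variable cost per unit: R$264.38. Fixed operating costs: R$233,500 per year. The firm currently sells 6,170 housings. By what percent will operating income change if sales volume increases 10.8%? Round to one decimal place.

+19.0%

Contribution at this volume is 6,170 × R$87.39 = R$539,196.30.
Operating income = contribution − fixed costs = R$539,196.30 − R$233,500 = R$305,696.30.
So DOL = total CM / EBIT = R$539,196.30 / R$305,696.30 = 1.7638.
%ΔEBIT = DOL × %ΔSales = 1.7638 × +10.8% = +19.0%.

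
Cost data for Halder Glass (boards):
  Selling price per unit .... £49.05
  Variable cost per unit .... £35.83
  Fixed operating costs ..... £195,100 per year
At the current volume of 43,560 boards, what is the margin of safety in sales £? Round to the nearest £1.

Each unit contributes £49.05 − £35.83 = £13.22. Break-even units = £195,100 ÷ £13.22 = 14,757.94; break-even revenue = 14,757.94 × £49.05 = £723,877.08.
Current sales = 43,560 × £49.05 = £2,136,618.00.
Margin of safety = £2,136,618.00 − £723,877.08 = £1,412,741.

£1,412,741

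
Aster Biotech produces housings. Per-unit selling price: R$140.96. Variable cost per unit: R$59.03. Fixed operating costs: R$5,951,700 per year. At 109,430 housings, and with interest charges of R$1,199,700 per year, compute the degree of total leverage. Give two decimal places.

4.94

Contribution at this volume is 109,430 × R$81.93 = R$8,965,599.90.
Operating income = contribution − fixed costs = R$8,965,599.90 − R$5,951,700 = R$3,013,899.90. Interest = R$1,199,700.00, so EBIT − I = R$1,814,199.90.
DCL = contribution ÷ (EBIT − I) = R$8,965,599.90 ÷ R$1,814,199.90 = 4.9419.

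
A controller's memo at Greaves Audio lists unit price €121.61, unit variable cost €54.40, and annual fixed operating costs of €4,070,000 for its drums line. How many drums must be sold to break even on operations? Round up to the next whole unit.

60,557 drums

Unit CM = price − variable cost = €121.61 − €54.40 = €67.21.
Units to break even: €4,070,000 ÷ €67.21 = 60,556.46, rounded up to 60,557.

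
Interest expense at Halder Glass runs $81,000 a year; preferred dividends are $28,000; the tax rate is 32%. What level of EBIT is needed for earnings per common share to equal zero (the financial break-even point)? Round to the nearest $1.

Preferred dividends are paid after tax, so their pre-tax equivalent is $28,000 ÷ (1 − 0.32) = $41,176.47.
Financial break-even EBIT = interest + D_p ÷ (1 − t) = $81,000 + $41,176.47 = $122,176.47.

$122,176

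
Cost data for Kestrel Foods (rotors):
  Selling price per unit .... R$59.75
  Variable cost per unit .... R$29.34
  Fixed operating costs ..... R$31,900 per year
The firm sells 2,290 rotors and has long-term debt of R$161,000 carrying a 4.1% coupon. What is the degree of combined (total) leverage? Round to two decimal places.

2.24

Total contribution margin = 2,290 × R$30.41 = R$69,638.90.
Operating income = contribution − fixed costs = R$69,638.90 − R$31,900 = R$37,738.90. Interest = R$6,601.00, so EBIT − I = R$31,137.90.
Degree of total leverage = total CM / (EBIT − interest) = R$69,638.90 / R$31,137.90 = 2.2365.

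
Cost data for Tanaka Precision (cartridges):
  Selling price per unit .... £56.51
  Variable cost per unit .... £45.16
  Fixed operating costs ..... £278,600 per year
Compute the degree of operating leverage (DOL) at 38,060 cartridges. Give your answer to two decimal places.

2.82

At 38,060 units, contribution = 38,060 × £11.35 = £431,981.00.
Operating income = contribution − fixed costs = £431,981.00 − £278,600 = £153,381.00.
DOL = contribution ÷ EBIT = £431,981.00 ÷ £153,381.00 = 2.8164.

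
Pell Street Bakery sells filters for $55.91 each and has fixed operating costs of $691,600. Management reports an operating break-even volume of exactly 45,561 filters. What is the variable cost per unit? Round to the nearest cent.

At break-even, FC = Q × (P − VC), so P − VC = $691,600 ÷ 45,561 = $15.1796.
Variable cost per unit = $55.91 − $15.1796 = $40.73.

$40.73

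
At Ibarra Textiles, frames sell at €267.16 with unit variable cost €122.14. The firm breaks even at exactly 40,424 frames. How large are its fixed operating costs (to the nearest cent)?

Contribution margin per unit = €267.16 − €122.14 = €145.02.
Fixed costs = break-even units × CM = 40,424 × €145.02 = €5,862,288.48.

€5,862,288.48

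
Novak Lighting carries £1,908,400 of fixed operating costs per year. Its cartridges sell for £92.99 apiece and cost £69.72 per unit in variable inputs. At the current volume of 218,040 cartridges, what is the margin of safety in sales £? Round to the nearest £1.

£12,649,321

Unit CM = price − variable cost = £92.99 − £69.72 = £23.27. Break-even units = £1,908,400 ÷ £23.27 = 82,011.17; break-even revenue = 82,011.17 × £92.99 = £7,626,218.99.
Current sales = 218,040 × £92.99 = £20,275,539.60.
Margin of safety = £20,275,539.60 − £7,626,218.99 = £12,649,321.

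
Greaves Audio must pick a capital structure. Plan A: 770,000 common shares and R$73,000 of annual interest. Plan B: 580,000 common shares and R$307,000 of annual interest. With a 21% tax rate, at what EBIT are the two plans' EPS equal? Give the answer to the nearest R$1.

At indifference, (EBIT − 73,000)(1 − t)/770,000 = (EBIT − 307,000)(1 − t)/580,000.
The (1 − t) factor cancels: (EBIT − 73,000) × 580,000 = (EBIT − 307,000) × 770,000.
Solving, EBIT = (307,000·770,000 − 73,000·580,000) / (770,000 − 580,000) = 194,050,000,000 / 190,000 = 1,021,315.79.

R$1,021,316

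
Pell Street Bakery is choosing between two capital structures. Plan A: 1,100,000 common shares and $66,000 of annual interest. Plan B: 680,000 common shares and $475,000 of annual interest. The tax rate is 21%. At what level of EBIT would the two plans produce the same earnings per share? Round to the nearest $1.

At indifference, (EBIT − 66,000)(1 − t)/1,100,000 = (EBIT − 475,000)(1 − t)/680,000.
The (1 − t) factor cancels: (EBIT − 66,000) × 680,000 = (EBIT − 475,000) × 1,100,000.
Solving, EBIT = (475,000·1,100,000 − 66,000·680,000) / (1,100,000 − 680,000) = 477,620,000,000 / 420,000 = 1,137,190.48.

$1,137,190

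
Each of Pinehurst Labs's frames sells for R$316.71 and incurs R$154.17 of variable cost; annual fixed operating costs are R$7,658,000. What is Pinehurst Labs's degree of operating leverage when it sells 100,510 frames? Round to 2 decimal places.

1.88

At 100,510 units, contribution = 100,510 × R$162.54 = R$16,336,895.40.
Operating income = contribution − fixed costs = R$16,336,895.40 − R$7,658,000 = R$8,678,895.40.
Degree of operating leverage = R$16,336,895.40 / R$8,678,895.40 = 1.8824.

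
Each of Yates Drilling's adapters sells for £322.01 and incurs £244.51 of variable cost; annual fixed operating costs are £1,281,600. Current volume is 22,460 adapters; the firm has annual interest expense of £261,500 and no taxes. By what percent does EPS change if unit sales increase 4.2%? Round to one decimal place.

+37.0%

Contribution at this volume is 22,460 × £77.50 = £1,740,650.00.
EBIT = £1,740,650.00 − £1,281,600 = £459,050.00.
Interest = £261,500.00, so EBIT − I = £197,550.00.
DCL = total CM / (EBIT − I) = £1,740,650.00 / £197,550.00 = 8.8112.
%ΔEPS = DCL × %ΔSales = 8.8112 × +4.2% = +37.0%.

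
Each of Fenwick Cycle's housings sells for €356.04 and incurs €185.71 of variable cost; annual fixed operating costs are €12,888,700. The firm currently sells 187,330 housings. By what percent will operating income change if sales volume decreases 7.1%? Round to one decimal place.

-11.9%

At 187,330 units, contribution = 187,330 × €170.33 = €31,907,918.90.
EBIT = €31,907,918.90 − €12,888,700 = €19,019,218.90.
DOL = contribution ÷ EBIT = €31,907,918.90 ÷ €19,019,218.90 = 1.6777.
%ΔEBIT = DOL × %ΔSales = 1.6777 × -7.1% = -11.9%.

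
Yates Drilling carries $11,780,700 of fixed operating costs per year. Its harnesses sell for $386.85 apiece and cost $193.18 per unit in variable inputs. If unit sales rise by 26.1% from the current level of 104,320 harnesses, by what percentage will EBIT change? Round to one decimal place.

+62.6%

Total contribution margin = 104,320 × $193.67 = $20,203,654.40.
Operating income = contribution − fixed costs = $20,203,654.40 − $11,780,700 = $8,422,954.40.
Degree of operating leverage = $20,203,654.40 / $8,422,954.40 = 2.3986.
%ΔEBIT = DOL × %ΔSales = 2.3986 × +26.1% = +62.6%.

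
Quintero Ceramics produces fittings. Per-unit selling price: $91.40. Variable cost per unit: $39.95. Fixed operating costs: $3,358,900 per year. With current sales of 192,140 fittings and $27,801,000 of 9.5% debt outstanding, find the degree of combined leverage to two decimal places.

2.54

Total contribution margin = 192,140 × $51.45 = $9,885,603.00.
EBIT = $9,885,603.00 − $3,358,900 = $6,526,703.00. Interest = $2,641,095.00, so EBIT − I = $3,885,608.00.
DCL = contribution ÷ (EBIT − I) = $9,885,603.00 ÷ $3,885,608.00 = 2.5442.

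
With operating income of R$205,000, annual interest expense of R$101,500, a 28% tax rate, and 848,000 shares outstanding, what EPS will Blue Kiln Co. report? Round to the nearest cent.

R$0.09

Interest = R$101,500.00, so EBT = R$205,000 − R$101,500.00 = R$103,500.00.
Net income = R$103,500.00 × (1 − 0.28) = R$74,520.00.
Per share: R$74,520.00 / 848,000 shares = R$0.09.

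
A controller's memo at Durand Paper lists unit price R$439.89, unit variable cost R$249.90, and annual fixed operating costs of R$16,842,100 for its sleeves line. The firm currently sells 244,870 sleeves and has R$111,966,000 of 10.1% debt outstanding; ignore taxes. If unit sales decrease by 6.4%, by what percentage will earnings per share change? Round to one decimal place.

At 244,870 units, contribution = 244,870 × R$189.99 = R$46,522,851.30.
EBIT = R$46,522,851.30 − R$16,842,100 = R$29,680,751.30.
Interest = R$11,308,566.00, so EBIT − I = R$18,372,185.30.
Degree of combined leverage = contribution ÷ (EBIT − I) = R$46,522,851.30 ÷ R$18,372,185.30 = 2.5322.
%ΔEPS = DCL × %ΔSales = 2.5322 × -6.4% = -16.2%.

-16.2%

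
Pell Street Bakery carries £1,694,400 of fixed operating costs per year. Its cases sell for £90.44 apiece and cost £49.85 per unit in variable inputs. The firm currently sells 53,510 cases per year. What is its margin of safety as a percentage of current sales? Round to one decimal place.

Contribution margin per unit = £90.44 − £49.85 = £40.59. Break-even units = £1,694,400 ÷ £40.59 = 41,744.27; break-even revenue = 41,744.27 × £90.44 = £3,775,351.96.
Actual sales revenue = 53,510 × £90.44 = £4,839,444.40.
Margin of safety = (£4,839,444.40 − £3,775,351.96) ÷ £4,839,444.40 = 22.0%.

22.0%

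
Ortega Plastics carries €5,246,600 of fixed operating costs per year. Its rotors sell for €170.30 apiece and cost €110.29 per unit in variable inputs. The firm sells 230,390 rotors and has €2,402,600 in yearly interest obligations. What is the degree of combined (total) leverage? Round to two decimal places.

At 230,390 units, contribution = 230,390 × €60.01 = €13,825,703.90.
Operating income = contribution − fixed costs = €13,825,703.90 − €5,246,600 = €8,579,103.90. Interest = €2,402,600.00, so EBIT − I = €6,176,503.90.
DCL = contribution ÷ (EBIT − I) = €13,825,703.90 ÷ €6,176,503.90 = 2.2384.

2.24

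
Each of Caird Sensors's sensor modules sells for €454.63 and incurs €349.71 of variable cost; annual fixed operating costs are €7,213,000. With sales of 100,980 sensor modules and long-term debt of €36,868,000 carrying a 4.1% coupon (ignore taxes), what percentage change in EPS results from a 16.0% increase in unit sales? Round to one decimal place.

+90.6%

Contribution at this volume is 100,980 × €104.92 = €10,594,821.60.
Operating income = contribution − fixed costs = €10,594,821.60 − €7,213,000 = €3,381,821.60.
Interest = €1,511,588.00, so EBIT − I = €1,870,233.60.
DCL = total CM / (EBIT − I) = €10,594,821.60 / €1,870,233.60 = 5.6650.
EPS therefore changes by 5.6650 × (+16.0%) = +90.6%.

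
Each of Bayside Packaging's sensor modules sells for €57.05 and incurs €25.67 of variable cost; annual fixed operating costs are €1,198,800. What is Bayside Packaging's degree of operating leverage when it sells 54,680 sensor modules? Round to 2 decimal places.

Total contribution margin = 54,680 × €31.38 = €1,715,858.40.
Subtracting fixed costs: EBIT = €1,715,858.40 − €1,198,800 = €517,058.40.
So DOL = total CM / EBIT = €1,715,858.40 / €517,058.40 = 3.3185.

3.32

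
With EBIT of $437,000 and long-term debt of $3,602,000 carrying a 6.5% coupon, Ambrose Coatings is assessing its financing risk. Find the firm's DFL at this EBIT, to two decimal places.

2.15

Annual interest charges come to $234,130.00.
Degree of financial leverage = EBIT / (EBIT − interest) = $437,000 / $202,870.00 = 2.1541.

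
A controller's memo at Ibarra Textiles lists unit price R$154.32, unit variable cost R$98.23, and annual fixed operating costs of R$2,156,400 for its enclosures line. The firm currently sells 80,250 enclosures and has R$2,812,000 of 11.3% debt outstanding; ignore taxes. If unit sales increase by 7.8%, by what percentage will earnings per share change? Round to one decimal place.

+17.3%

Contribution at this volume is 80,250 × R$56.09 = R$4,501,222.50.
Operating income = contribution − fixed costs = R$4,501,222.50 − R$2,156,400 = R$2,344,822.50.
After interest of R$317,756.00, pre-tax earnings = R$2,027,066.50.
DCL = total CM / (EBIT − I) = R$4,501,222.50 / R$2,027,066.50 = 2.2206.
EPS therefore changes by 2.2206 × (+7.8%) = +17.3%.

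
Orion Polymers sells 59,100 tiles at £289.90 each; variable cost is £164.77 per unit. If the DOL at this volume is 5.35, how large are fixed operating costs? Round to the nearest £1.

£6,012,906

Total contribution margin = 59,100 × £125.13 = £7,395,183.00.
Since DOL = CM ÷ EBIT, EBIT = £7,395,183.00 ÷ 5.35 = £1,382,277.20.
And FC = contribution − EBIT = £7,395,183.00 − £1,382,277.20 = £6,012,906.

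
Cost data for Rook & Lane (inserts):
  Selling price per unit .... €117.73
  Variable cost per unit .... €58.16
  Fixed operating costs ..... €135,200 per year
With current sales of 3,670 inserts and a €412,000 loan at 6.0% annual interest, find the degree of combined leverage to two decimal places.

Contribution at this volume is 3,670 × €59.57 = €218,621.90.
Operating income = contribution − fixed costs = €218,621.90 − €135,200 = €83,421.90. Interest = €24,720.00, so EBIT − I = €58,701.90.
DCL = contribution ÷ (EBIT − I) = €218,621.90 ÷ €58,701.90 = 3.7243.

3.72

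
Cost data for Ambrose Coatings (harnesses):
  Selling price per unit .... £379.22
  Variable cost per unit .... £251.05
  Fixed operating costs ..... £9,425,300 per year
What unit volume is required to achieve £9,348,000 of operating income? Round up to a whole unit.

146,472 harnesses

Contribution margin per unit = £379.22 − £251.05 = £128.17.
Need Q such that Q × £128.17 − £9,425,300 = £9,348,000, i.e. Q = £18,773,300 / £128.17 = 146,471.87 → 146,472.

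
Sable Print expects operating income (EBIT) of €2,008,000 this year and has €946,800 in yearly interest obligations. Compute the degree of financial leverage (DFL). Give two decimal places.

Interest = €946,800.00.
DFL = EBIT ÷ (EBIT − I) = €2,008,000 ÷ (€2,008,000 − €946,800.00) = €2,008,000 ÷ €1,061,200.00 = 1.8922.

1.89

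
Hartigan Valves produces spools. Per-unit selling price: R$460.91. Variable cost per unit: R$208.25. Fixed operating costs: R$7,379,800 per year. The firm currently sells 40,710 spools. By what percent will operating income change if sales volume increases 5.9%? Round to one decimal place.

+20.9%

Contribution at this volume is 40,710 × R$252.66 = R$10,285,788.60.
Operating income = contribution − fixed costs = R$10,285,788.60 − R$7,379,800 = R$2,905,988.60.
So DOL = total CM / EBIT = R$10,285,788.60 / R$2,905,988.60 = 3.5395.
So EBIT moves 3.5395 × (+5.9%) = +20.9%.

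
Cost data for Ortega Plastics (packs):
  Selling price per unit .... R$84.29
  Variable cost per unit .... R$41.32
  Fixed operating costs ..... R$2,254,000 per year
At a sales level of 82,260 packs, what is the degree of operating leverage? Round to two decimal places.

2.76

Total contribution margin = 82,260 × R$42.97 = R$3,534,712.20.
Operating income = contribution − fixed costs = R$3,534,712.20 − R$2,254,000 = R$1,280,712.20.
DOL = contribution ÷ EBIT = R$3,534,712.20 ÷ R$1,280,712.20 = 2.7600.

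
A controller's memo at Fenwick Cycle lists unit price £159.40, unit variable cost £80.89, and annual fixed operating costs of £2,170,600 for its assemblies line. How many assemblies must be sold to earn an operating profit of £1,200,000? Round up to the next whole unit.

42,933 assemblies

Contribution margin per unit = £159.40 − £80.89 = £78.51.
Required volume = (fixed costs + target profit) ÷ CM = (£2,170,600 + £1,200,000) ÷ £78.51 = 42,932.11, so 42,933 assemblies.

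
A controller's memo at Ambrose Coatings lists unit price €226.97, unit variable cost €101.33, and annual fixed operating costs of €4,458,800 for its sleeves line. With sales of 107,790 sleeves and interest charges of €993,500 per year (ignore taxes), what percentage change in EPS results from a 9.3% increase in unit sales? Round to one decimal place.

+15.6%

At 107,790 units, contribution = 107,790 × €125.64 = €13,542,735.60.
Operating income = contribution − fixed costs = €13,542,735.60 − €4,458,800 = €9,083,935.60.
After interest of €993,500.00, pre-tax earnings = €8,090,435.60.
Degree of combined leverage = contribution ÷ (EBIT − I) = €13,542,735.60 ÷ €8,090,435.60 = 1.6739.
EPS therefore changes by 1.6739 × (+9.3%) = +15.6%.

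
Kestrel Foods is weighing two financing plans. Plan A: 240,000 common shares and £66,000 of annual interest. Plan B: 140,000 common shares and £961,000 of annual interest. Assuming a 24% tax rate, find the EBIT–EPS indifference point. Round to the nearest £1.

Set EPS_A = EPS_B: (EBIT − £66,000)(1 − 0.24) ÷ 240,000 = (EBIT − £961,000)(1 − 0.24) ÷ 140,000.
Cancelling (1 − t) and cross-multiplying: 140,000·(EBIT − 66,000) = 240,000·(EBIT − 961,000).
EBIT × (240,000 − 140,000) = 961,000 × 240,000 − 66,000 × 140,000 = 221,400,000,000, so EBIT = 221,400,000,000 ÷ 100,000 = 2,214,000.00.

£2,214,000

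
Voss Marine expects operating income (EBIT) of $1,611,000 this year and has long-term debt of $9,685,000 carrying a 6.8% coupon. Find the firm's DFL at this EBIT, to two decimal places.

1.69

Interest = $658,580.00.
DFL = EBIT ÷ (EBIT − I) = $1,611,000 ÷ ($1,611,000 − $658,580.00) = $1,611,000 ÷ $952,420.00 = 1.6915.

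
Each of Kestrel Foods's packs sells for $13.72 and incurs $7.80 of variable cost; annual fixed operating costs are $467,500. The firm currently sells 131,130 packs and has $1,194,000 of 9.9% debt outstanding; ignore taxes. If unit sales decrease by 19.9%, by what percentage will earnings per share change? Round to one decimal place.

Contribution at this volume is 131,130 × $5.92 = $776,289.60.
Subtracting fixed costs: EBIT = $776,289.60 − $467,500 = $308,789.60.
Interest = $118,206.00, so EBIT − I = $190,583.60.
Degree of combined leverage = contribution ÷ (EBIT − I) = $776,289.60 ÷ $190,583.60 = 4.0732.
%ΔEPS = DCL × %ΔSales = 4.0732 × -19.9% = -81.1%.

-81.1%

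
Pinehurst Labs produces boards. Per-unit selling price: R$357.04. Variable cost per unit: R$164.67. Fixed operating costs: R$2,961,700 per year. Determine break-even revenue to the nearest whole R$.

CM per unit = R$357.04 − R$164.67 = R$192.37; CM ratio = R$192.37 / R$357.04 = 0.5388.
Break-even sales = FC ÷ CM ratio = R$2,961,700 × R$357.04 / R$192.37 = R$5,496,935.

R$5,496,935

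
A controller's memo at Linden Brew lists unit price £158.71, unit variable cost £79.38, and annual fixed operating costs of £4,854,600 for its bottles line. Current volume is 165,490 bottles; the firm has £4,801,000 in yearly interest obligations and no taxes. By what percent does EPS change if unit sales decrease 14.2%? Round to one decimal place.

Total contribution margin = 165,490 × £79.33 = £13,128,321.70.
EBIT = £13,128,321.70 − £4,854,600 = £8,273,721.70.
Interest = £4,801,000.00, so EBIT − I = £3,472,721.70.
DCL = total CM / (EBIT − I) = £13,128,321.70 / £3,472,721.70 = 3.7804.
%ΔEPS = DCL × %ΔSales = 3.7804 × -14.2% = -53.7%.

-53.7%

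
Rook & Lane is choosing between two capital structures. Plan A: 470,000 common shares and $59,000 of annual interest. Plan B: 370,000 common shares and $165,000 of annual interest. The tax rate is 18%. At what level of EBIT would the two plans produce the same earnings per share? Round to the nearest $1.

Set EPS_A = EPS_B: (EBIT − $59,000)(1 − 0.18) ÷ 470,000 = (EBIT − $165,000)(1 − 0.18) ÷ 370,000.
The (1 − t) factor cancels: (EBIT − 59,000) × 370,000 = (EBIT − 165,000) × 470,000.
Solving, EBIT = (165,000·470,000 − 59,000·370,000) / (470,000 − 370,000) = 55,720,000,000 / 100,000 = 557,200.00.

$557,200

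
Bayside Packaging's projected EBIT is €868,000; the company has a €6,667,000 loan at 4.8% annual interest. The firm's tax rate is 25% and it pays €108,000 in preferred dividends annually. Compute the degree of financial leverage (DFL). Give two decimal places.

Interest = €320,016.00.
Pre-tax preferred-dividend burden = €108,000 ÷ (1 − 0.25) = €144,000.00.
DFL = EBIT ÷ [EBIT − I − D_p/(1−t)] = €868,000 ÷ [€868,000 − €320,016.00 − €144,000.00] = €868,000 ÷ €403,984.00 = 2.1486.

2.15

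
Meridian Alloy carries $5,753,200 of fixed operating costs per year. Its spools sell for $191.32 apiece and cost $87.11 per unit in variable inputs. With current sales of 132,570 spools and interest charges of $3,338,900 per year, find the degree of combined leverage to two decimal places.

2.93

At 132,570 units, contribution = 132,570 × $104.21 = $13,815,119.70.
Subtracting fixed costs: EBIT = $13,815,119.70 − $5,753,200 = $8,061,919.70. Interest = $3,338,900.00, so EBIT − I = $4,723,019.70.
Degree of total leverage = total CM / (EBIT − interest) = $13,815,119.70 / $4,723,019.70 = 2.9251.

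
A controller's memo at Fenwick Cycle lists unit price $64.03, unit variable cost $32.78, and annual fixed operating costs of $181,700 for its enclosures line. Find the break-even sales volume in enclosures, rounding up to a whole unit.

Each unit contributes $64.03 − $32.78 = $31.25.
Break-even volume = fixed costs ÷ CM per unit = $181,700 ÷ $31.25 = 5,814.40, so 5,815 enclosures.

5,815 enclosures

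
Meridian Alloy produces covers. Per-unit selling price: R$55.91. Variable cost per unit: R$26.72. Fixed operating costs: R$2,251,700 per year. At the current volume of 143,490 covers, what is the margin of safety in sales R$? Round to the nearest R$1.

R$3,709,660

Unit CM = price − variable cost = R$55.91 − R$26.72 = R$29.19. Break-even units = R$2,251,700 ÷ R$29.19 = 77,139.43; break-even revenue = 77,139.43 × R$55.91 = R$4,312,865.60.
Actual sales revenue = 143,490 × R$55.91 = R$8,022,525.90.
Margin of safety = R$8,022,525.90 − R$4,312,865.60 = R$3,709,660.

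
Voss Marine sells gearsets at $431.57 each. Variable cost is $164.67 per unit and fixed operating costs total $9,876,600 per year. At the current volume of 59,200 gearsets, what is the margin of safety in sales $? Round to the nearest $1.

Each unit contributes $431.57 − $164.67 = $266.90. Break-even units = $9,876,600 ÷ $266.90 = 37,004.87; break-even revenue = 37,004.87 × $431.57 = $15,970,192.06.
Actual sales revenue = 59,200 × $431.57 = $25,548,944.00.
Margin of safety = $25,548,944.00 − $15,970,192.06 = $9,578,752.

$9,578,752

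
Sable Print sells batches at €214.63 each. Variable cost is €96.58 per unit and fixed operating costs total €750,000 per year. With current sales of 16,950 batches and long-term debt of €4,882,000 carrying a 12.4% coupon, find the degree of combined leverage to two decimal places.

Contribution at this volume is 16,950 × €118.05 = €2,000,947.50.
Subtracting fixed costs: EBIT = €2,000,947.50 − €750,000 = €1,250,947.50. Interest = €605,368.00.
DOL = €2,000,947.50 ÷ €1,250,947.50 = 1.5995; DFL = €1,250,947.50 ÷ €645,579.50 = 1.9377.
DCL = DOL × DFL = 1.5995 × 1.9377 = 3.0994.

3.10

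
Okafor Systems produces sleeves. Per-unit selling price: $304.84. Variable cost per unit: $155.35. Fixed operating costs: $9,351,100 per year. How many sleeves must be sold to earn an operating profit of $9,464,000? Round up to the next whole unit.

125,862 sleeves

Unit CM = price − variable cost = $304.84 − $155.35 = $149.49.
Units = (FC + target) / CM = ($9,351,100 + $9,464,000) / $149.49 = 125,861.93, so 125,862 sleeves.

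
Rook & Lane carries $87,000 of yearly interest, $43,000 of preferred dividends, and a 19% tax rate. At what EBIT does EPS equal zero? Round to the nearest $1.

$140,086

Grossing the preferred dividend up to pre-tax terms: $43,000 / (1 − 0.19) = $53,086.42.
EPS = 0 when EBIT covers interest plus the pre-tax preferred burden: $87,000 + $53,086.42 = $140,086.42.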